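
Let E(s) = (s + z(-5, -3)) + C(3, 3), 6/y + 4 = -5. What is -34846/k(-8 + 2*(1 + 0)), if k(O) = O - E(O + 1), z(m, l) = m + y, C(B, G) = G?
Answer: -104538/5 ≈ -20908.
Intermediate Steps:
y = -⅔ (y = 6/(-4 - 5) = 6/(-9) = 6*(-⅑) = -⅔ ≈ -0.66667)
z(m, l) = -⅔ + m (z(m, l) = m - ⅔ = -⅔ + m)
E(s) = -8/3 + s (E(s) = (s + (-⅔ - 5)) + 3 = (s - 17/3) + 3 = (-17/3 + s) + 3 = -8/3 + s)
k(O) = 5/3 (k(O) = O - (-8/3 + (O + 1)) = O - (-8/3 + (1 + O)) = O - (-5/3 + O) = O + (5/3 - O) = 5/3)
-34846/k(-8 + 2*(1 + 0)) = -34846/5/3 = -34846*⅗ = -104538/5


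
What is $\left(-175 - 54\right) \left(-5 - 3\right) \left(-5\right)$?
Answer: $-9160$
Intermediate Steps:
$\left(-175 - 54\right) \left(-5 - 3\right) \left(-5\right) = - 229 \left(\left(-8\right) \left(-5\right)\right) = \left(-229\right) 40 = -9160$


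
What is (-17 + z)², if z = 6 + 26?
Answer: 225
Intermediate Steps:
z = 32
(-17 + z)² = (-17 + 32)² = 15² = 225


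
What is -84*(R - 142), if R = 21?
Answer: 10164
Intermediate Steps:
-84*(R - 142) = -84*(21 - 142) = -84*(-121) = 10164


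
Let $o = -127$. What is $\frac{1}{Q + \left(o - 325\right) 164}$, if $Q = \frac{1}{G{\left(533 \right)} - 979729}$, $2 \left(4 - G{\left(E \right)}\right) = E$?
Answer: $- \frac{1959983}{145289619826} \approx -1.349 \cdot 10^{-5}$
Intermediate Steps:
$G{\left(E \right)} = 4 - \frac{E}{2}$
$Q = - \frac{2}{1959983}$ ($Q = \frac{1}{\left(4 - \frac{533}{2}\right) - 979729} = \frac{1}{- \frac{525}{2} - 979729} = \frac{1}{- \frac{1959983}{2}} = - \frac{2}{1959983} \approx -1.0204 \cdot 10^{-6}$)
$\frac{1}{Q + \left(o - 325\right) 164} = \frac{1}{- \frac{2}{1959983} + \left(-127 - 325\right) 164} = \frac{1}{- \frac{2}{1959983} - 74128} = \frac{1}{- \frac{145289619826}{1959983}} = - \frac{1959983}{145289619826}$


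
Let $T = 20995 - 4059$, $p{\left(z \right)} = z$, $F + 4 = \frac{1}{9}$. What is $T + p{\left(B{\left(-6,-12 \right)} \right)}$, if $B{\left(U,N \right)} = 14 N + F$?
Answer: $\frac{150877}{9} \approx 16764.0$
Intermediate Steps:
$F = - \frac{35}{9}$ ($F = -4 + \frac{1}{9} = - \frac{35}{9} \approx -3.8889$)
$B{\left(U,N \right)} = - \frac{35}{9} + 14 N$ ($B{\left(U,N \right)} = 14 N - \frac{35}{9} = - \frac{35}{9} + 14 N$)
$T = 16936$ ($T = 20995 - 4059 = 16936$)
$T + p{\left(B{\left(-6,-12 \right)} \right)} = 16936 + \left(- \frac{35}{9} + 14 \left(-12\right)\right) = 16936 - \frac{1547}{9} = \frac{150877}{9}$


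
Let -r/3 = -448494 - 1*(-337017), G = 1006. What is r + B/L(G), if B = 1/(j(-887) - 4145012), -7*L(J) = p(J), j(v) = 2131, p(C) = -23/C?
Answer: 31866680214311/95286263 ≈ 3.3443e+5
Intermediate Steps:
L(J) = 23/(7*J) (L(J) = -(-23)/(7*J) = 23/(7*J))
r = 334431 (r = -3*(-448494 - 1*(-337017)) = -3*(-448494 + 337017) = -3*(-111477) = 334431)
B = -1/4142881 (B = 1/(2131 - 4145012) = 1/(-4142881) = -1/4142881 ≈ -2.4138e-7)
r + B/L(G) = 334431 - 1/(4142881*((23/7)/1006)) = 334431 - 1/(4142881*((23/7)*(1/1006))) = 334431 - 1/(4142881*23/7042) = 334431 - 1/4142881*7042/23 = 334431 - 7042/95286263 = 31866680214311/95286263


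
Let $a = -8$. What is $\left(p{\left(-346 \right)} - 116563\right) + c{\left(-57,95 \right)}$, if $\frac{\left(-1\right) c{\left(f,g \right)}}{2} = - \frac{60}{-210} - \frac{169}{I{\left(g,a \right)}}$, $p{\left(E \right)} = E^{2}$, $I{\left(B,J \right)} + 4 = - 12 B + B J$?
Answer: $\frac{3000943}{952} \approx 3152.3$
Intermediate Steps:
$I{\left(B,J \right)} = -4 - 12 B + B J$ ($I{\left(B,J \right)} = -4 + \left(- 12 B + B J\right) = -4 - 12 B + B J$)
$c{\left(f,g \right)} = - \frac{4}{7} + \frac{338}{-4 - 20 g}$ ($c{\left(f,g \right)} = - 2 \left(- \frac{60}{-210} - \frac{169}{-4 - 12 g + g \left(-8\right)}\right) = - 2 \left(\left(-60\right) \left(- \frac{1}{210}\right) - \frac{169}{-4 - 12 g - 8 g}\right) = - 2 \left(\frac{2}{7} - \frac{169}{-4 - 20 g}\right) = - \frac{4}{7} + \frac{338}{-4 - 20 g}$)
$\left(p{\left(-346 \right)} - 116563\right) + c{\left(-57,95 \right)} = \left(\left(-346\right)^{2} - 116563\right) + \frac{-1191 - 3800}{14 \left(1 + 5 \cdot 95\right)} = \left(119716 - 116563\right) + \frac{-1191 - 3800}{14 \left(1 + 475\right)} = 3153 + \frac{1}{14} \cdot \frac{1}{476} \left(-4991\right) = 3153 - \frac{713}{952} = \frac{3000943}{952}$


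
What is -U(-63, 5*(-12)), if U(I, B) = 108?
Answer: -108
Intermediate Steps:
-U(-63, 5*(-12)) = -1*108 = -108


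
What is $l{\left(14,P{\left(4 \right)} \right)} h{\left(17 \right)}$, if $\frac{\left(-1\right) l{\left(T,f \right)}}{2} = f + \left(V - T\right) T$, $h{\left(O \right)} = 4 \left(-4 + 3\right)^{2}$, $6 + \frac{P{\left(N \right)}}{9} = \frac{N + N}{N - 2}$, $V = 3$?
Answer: $1376$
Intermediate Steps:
$P{\left(N \right)} = -54 + \frac{18 N}{-2 + N}$ ($P{\left(N \right)} = -54 + 9 \frac{N + N}{N - 2} = -54 + 9 \frac{2 N}{-2 + N} = -54 + \frac{18 N}{-2 + N}$)
$h{\left(O \right)} = 4$ ($h{\left(O \right)} = 4 \left(-1\right)^{2} = 4 \cdot 1 = 4$)
$l{\left(T,f \right)} = - 2 f - 2 T \left(3 - T\right)$ ($l{\left(T,f \right)} = - 2 \left(f + \left(3 - T\right) T\right) = - 2 \left(f + T \left(3 - T\right)\right) = - 2 f - 2 T \left(3 - T\right)$)
$l{\left(14,P{\left(4 \right)} \right)} h{\left(17 \right)} = \left(\left(-6\right) 14 - 2 \frac{36 \left(3 - 4\right)}{-2 + 4} + 2 \cdot 14^{2}\right) 4 = \left(-84 - 2 \frac{36 \left(3 - 4\right)}{2} + 2 \cdot 196\right) 4 = \left(-84 - 2 \cdot 36 \cdot \frac{1}{2} \left(-1\right) + 392\right) 4 = \left(-84 - -36 + 392\right) 4 = \left(-84 + 36 + 392\right) 4 = 344 \cdot 4 = 1376$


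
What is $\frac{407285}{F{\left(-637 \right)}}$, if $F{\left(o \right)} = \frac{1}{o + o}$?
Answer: $-518881090$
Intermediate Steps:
$F{\left(o \right)} = \frac{1}{2 o}$
$\frac{407285}{F{\left(-637 \right)}} = \frac{407285}{\frac{1}{2} \frac{1}{-637}} = \frac{407285}{\frac{1}{2} \left(- \frac{1}{637}\right)} = \frac{407285}{- \frac{1}{1274}} = 407285 \left(-1274\right) = -518881090$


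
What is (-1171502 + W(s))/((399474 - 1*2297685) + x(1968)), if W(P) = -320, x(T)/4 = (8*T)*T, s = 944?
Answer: -1171822/122038557 ≈ -0.0096021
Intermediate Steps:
x(T) = 32*T**2 (x(T) = 4*((8*T)*T) = 4*(8*T**2) = 32*T**2)
(-1171502 + W(s))/((399474 - 1*2297685) + x(1968)) = (-1171502 - 320)/((399474 - 1*2297685) + 32*1968**2) = -1171822/((399474 - 2297685) + 32*3873024) = -1171822/(-1898211 + 123936768) = -1171822/122038557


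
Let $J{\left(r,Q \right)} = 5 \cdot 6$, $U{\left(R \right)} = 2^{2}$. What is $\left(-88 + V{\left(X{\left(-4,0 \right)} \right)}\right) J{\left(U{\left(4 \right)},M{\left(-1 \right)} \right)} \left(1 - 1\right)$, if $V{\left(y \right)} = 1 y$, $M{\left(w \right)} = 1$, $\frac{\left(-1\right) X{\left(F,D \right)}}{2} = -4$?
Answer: $0$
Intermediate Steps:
$X{\left(F,D \right)} = 8$ ($X{\left(F,D \right)} = \left(-2\right) \left(-4\right) = 8$)
$U{\left(R \right)} = 4$
$J{\left(r,Q \right)} = 30$
$V{\left(y \right)} = y$
$\left(-88 + V{\left(X{\left(-4,0 \right)} \right)}\right) J{\left(U{\left(4 \right)},M{\left(-1 \right)} \right)} \left(1 - 1\right) = \left(-88 + 8\right) 30 \left(1 - 1\right) = - 80 \cdot 30 \cdot 0 = \left(-80\right) 0 = 0$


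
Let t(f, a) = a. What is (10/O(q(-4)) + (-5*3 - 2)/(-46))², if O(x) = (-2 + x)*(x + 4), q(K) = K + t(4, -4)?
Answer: 3249/8464 ≈ 0.38386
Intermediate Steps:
q(K) = -4 + K (q(K) = K - 4 = -4 + K)
O(x) = (-2 + x)*(4 + x)
(10/O(q(-4)) + (-5*3 - 2)/(-46))² = (10/(-8 + (-4 - 4)² + 2*(-4 - 4)) + (-5*3 - 2)/(-46))² = (10/(-8 + (-8)² + 2*(-8)) + (-15 - 2)*(-1/46))² = (10/(-8 + 64 - 16) - 17*(-1/46))² = (10/40 + 17/46)² = (10*(1/40) + 17/46)² = (¼ + 17/46)² = (57/92)² = 3249/8464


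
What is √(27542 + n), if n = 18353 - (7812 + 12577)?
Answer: 3*√2834 ≈ 159.71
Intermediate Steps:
n = -2036 (n = 18353 - 1*20389 = 18353 - 20389 = -2036)
√(27542 + n) = √(27542 - 2036) = √25506 = 3*√2834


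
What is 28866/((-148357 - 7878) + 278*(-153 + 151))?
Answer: -1698/9223 ≈ -0.18410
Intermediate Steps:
28866/((-148357 - 7878) + 278*(-153 + 151)) = 28866/(-156235 + 278*(-2)) = 28866/(-156235 - 556) = 28866/(-156791) = 28866*(-1/156791) = -1698/9223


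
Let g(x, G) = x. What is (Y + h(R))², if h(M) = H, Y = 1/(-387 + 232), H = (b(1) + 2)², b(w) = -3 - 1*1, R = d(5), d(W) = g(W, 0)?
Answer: 383161/24025 ≈ 15.948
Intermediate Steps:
d(W) = W
R = 5
b(w) = -4 (b(w) = -3 - 1 = -4)
H = 4 (H = (-4 + 2)² = (-2)² = 4)
Y = -1/155 (Y = 1/(-155) = -1/155 ≈ -0.0064516)
h(M) = 4
(Y + h(R))² = (-1/155 + 4)² = (619/155)² = 383161/24025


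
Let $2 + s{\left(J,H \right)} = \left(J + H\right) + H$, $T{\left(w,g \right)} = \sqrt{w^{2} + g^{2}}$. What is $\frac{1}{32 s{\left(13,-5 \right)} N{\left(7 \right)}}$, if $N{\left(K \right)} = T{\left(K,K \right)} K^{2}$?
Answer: $\frac{\sqrt{2}}{21952} \approx 6.4423 \cdot 10^{-5}$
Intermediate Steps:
$T{\left(w,g \right)} = \sqrt{g^{2} + w^{2}}$
$s{\left(J,H \right)} = -2 + J + 2 H$ ($s{\left(J,H \right)} = -2 + \left(\left(J + H\right) + H\right) = -2 + \left(\left(H + J\right) + H\right) = -2 + \left(J + 2 H\right) = -2 + J + 2 H$)
$N{\left(K \right)} = \sqrt{2} K^{2} \sqrt{K^{2}}$ ($N{\left(K \right)} = \sqrt{K^{2} + K^{2}} K^{2} = \sqrt{2 K^{2}} K^{2} = \sqrt{2} \sqrt{K^{2}} K^{2} = \sqrt{2} K^{2} \sqrt{K^{2}}$)
$\frac{1}{32 s{\left(13,-5 \right)} N{\left(7 \right)}} = \frac{1}{32 \left(-2 + 13 + 2 \left(-5\right)\right) \sqrt{2} \cdot 7^{2} \sqrt{7^{2}}} = \frac{1}{32 \left(-2 + 13 - 10\right) \sqrt{2} \cdot 49 \sqrt{49}} = \frac{1}{32 \cdot 1 \sqrt{2} \cdot 49 \cdot 7} = \frac{1}{32 \cdot 343 \sqrt{2}} = \frac{1}{10976 \sqrt{2}} = \frac{\sqrt{2}}{21952}$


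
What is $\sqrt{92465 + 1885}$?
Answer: $5 \sqrt{3774} \approx 307.16$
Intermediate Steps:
$\sqrt{92465 + 1885} = \sqrt{94350} = 5 \sqrt{3774}$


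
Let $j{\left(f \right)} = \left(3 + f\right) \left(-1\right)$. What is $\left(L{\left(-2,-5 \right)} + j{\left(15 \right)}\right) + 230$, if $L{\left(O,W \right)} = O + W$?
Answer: $205$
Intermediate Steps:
$j{\left(f \right)} = -3 - f$
$\left(L{\left(-2,-5 \right)} + j{\left(15 \right)}\right) + 230 = \left(\left(-2 - 5\right) - 18\right) + 230 = \left(-7 - 18\right) + 230 = -25 + 230 = 205$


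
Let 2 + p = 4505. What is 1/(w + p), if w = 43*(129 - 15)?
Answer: 1/9405 ≈ 0.00010633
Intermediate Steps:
p = 4503 (p = -2 + 4505 = 4503)
w = 4902 (w = 43*114 = 4902)
1/(w + p) = 1/(4902 + 4503) = 1/9405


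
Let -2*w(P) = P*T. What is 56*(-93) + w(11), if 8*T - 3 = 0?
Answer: -83361/16 ≈ -5210.1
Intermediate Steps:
T = 3/8 (T = 3/8 + (⅛)*0 = 3/8 + 0 = 3/8 ≈ 0.37500)
w(P) = -3*P/16 (w(P) = -P*3/(2*8) = -3*P/16)
56*(-93) + w(11) = 56*(-93) - 3/16*11 = -5208 - 33/16 = -83361/16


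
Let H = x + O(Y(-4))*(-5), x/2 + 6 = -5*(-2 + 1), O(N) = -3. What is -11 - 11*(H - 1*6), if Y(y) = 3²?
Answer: -88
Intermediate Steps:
Y(y) = 9
x = -2 (x = -12 + 2*(-5*(-2 + 1)) = -12 + 2*(-5*(-1)) = -12 + 2*5 = -12 + 10 = -2)
H = 13 (H = -2 - 3*(-5) = -2 + 15 = 13)
-11 - 11*(H - 1*6) = -11 - 11*(13 - 1*6) = -11 - 11*(13 - 6) = -11 - 11*7 = -11 - 77 = -88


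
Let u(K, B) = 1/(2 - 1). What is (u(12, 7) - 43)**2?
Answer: 1764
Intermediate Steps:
u(K, B) = 1 (u(K, B) = 1/1 = 1)
(u(12, 7) - 43)**2 = (1 - 43)**2 = (-42)**2 = 1764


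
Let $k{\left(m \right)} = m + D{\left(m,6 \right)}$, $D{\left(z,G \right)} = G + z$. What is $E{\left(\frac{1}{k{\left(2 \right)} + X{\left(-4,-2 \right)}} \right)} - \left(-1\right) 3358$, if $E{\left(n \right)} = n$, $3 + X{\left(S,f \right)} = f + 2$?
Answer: $\frac{23507}{7} \approx 3358.1$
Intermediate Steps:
$X{\left(S,f \right)} = -1 + f$ ($X{\left(S,f \right)} = -3 + \left(f + 2\right) = -3 + \left(2 + f\right) = -1 + f$)
$k{\left(m \right)} = 6 + 2 m$ ($k{\left(m \right)} = m + \left(6 + m\right) = 6 + 2 m$)
$E{\left(\frac{1}{k{\left(2 \right)} + X{\left(-4,-2 \right)}} \right)} - \left(-1\right) 3358 = \frac{1}{\left(6 + 2 \cdot 2\right) - 3} - \left(-1\right) 3358 = \frac{1}{\left(6 + 4\right) - 3} - -3358 = \frac{1}{10 - 3} + 3358 = \frac{1}{7} + 3358 = \frac{23507}{7}$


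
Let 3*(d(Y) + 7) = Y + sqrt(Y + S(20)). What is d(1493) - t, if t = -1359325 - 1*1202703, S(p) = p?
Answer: 7687556/3 + sqrt(1513)/3 ≈ 2.5625e+6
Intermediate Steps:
d(Y) = -7 + Y/3 + sqrt(20 + Y)/3 (d(Y) = -7 + (Y + sqrt(Y + 20))/3 = -7 + (Y + sqrt(20 + Y))/3 = -7 + (Y/3 + sqrt(20 + Y)/3) = -7 + Y/3 + sqrt(20 + Y)/3)
t = -2562028 (t = -1359325 - 1202703 = -2562028)
d(1493) - t = (-7 + (1/3)*1493 + sqrt(20 + 1493)/3) - 1*(-2562028) = (-7 + 1493/3 + sqrt(1513)/3) + 2562028 = (1472/3 + sqrt(1513)/3) + 2562028 = 7687556/3 + sqrt(1513)/3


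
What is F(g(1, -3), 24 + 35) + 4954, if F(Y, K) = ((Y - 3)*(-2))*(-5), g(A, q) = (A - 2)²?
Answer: 4934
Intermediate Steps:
g(A, q) = (-2 + A)²
F(Y, K) = -30 + 10*Y (F(Y, K) = ((-3 + Y)*(-2))*(-5) = (6 - 2*Y)*(-5) = -30 + 10*Y)
F(g(1, -3), 24 + 35) + 4954 = (-30 + 10*(-2 + 1)²) + 4954 = (-30 + 10*(-1)²) + 4954 = (-30 + 10*1) + 4954 = (-30 + 10) + 4954 = -20 + 4954 = 4934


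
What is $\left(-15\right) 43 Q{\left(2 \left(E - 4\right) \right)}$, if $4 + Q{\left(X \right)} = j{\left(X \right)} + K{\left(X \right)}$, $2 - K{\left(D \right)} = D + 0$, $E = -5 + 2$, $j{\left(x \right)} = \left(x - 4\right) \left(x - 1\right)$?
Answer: $-181890$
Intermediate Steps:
$j{\left(x \right)} = \left(-1 + x\right) \left(-4 + x\right)$ ($j{\left(x \right)} = \left(-4 + x\right) \left(-1 + x\right) = \left(-1 + x\right) \left(-4 + x\right)$)
$E = -3$
$K{\left(D \right)} = 2 - D$ ($K{\left(D \right)} = 2 - \left(D + 0\right) = 2 - D$)
$Q{\left(X \right)} = 2 + X^{2} - 6 X$ ($Q{\left(X \right)} = -4 - \left(-6 - X^{2} + 6 X\right) = -4 + \left(6 + X^{2} - 6 X\right) = 2 + X^{2} - 6 X$)
$\left(-15\right) 43 Q{\left(2 \left(E - 4\right) \right)} = \left(-15\right) 43 \left(2 + \left(2 \left(-3 - 4\right)\right)^{2} - 6 \cdot 2 \left(-3 - 4\right)\right) = - 645 \left(2 + \left(2 \left(-7\right)\right)^{2} - 6 \cdot 2 \left(-7\right)\right) = - 645 \left(2 + \left(-14\right)^{2} - -84\right) = - 645 \left(2 + 196 + 84\right) = \left(-645\right) 282 = -181890$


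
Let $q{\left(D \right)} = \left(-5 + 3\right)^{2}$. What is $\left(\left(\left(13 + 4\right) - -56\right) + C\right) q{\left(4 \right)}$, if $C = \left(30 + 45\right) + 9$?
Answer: $628$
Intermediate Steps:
$C = 84$ ($C = 75 + 9 = 84$)
$q{\left(D \right)} = 4$ ($q{\left(D \right)} = \left(-2\right)^{2} = 4$)
$\left(\left(\left(13 + 4\right) - -56\right) + C\right) q{\left(4 \right)} = \left(\left(\left(13 + 4\right) - -56\right) + 84\right) 4 = \left(\left(17 + 56\right) + 84\right) 4 = \left(73 + 84\right) 4 = 157 \cdot 4 = 628$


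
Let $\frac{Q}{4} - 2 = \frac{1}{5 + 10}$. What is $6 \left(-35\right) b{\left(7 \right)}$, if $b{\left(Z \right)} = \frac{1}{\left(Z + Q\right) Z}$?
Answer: $- \frac{450}{229} \approx -1.9651$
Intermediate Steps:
$Q = \frac{124}{15}$ ($Q = 8 + \frac{4}{5 + 10} = 8 + \frac{4}{15} = \frac{124}{15} \approx 8.2667$)
$b{\left(Z \right)} = \frac{1}{Z \left(\frac{124}{15} + Z\right)}$ ($b{\left(Z \right)} = \frac{1}{\left(Z + \frac{124}{15}\right) Z} = \frac{1}{\left(\frac{124}{15} + Z\right) Z} = \frac{1}{Z \left(\frac{124}{15} + Z\right)}$)
$6 \left(-35\right) b{\left(7 \right)} = 6 \left(-35\right) \frac{15}{7 \left(124 + 15 \cdot 7\right)} = - 210 \cdot 15 \cdot \frac{1}{7} \frac{1}{124 + 105} = - 210 \cdot 15 \cdot \frac{1}{7} \cdot \frac{1}{229} = \left(-210\right) \frac{15}{1603} = - \frac{450}{229}$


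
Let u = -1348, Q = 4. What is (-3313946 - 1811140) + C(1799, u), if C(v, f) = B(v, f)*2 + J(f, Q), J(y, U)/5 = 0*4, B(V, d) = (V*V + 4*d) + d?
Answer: 1334236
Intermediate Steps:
B(V, d) = V² + 5*d (B(V, d) = (V² + 4*d) + d = V² + 5*d)
J(y, U) = 0 (J(y, U) = 5*(0*4) = 5*0 = 0)
C(v, f) = 2*v² + 10*f (C(v, f) = (v² + 5*f)*2 + 0 = (2*v² + 10*f) + 0 = 2*v² + 10*f)
(-3313946 - 1811140) + C(1799, u) = (-3313946 - 1811140) + (2*1799² + 10*(-1348)) = -5125086 + (2*3236401 - 13480) = -5125086 + (6472802 - 13480) = -5125086 + 6459322 = 1334236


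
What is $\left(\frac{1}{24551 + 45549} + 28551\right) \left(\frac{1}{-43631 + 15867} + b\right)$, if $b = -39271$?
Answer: $- \frac{436438781237289909}{389251280} \approx -1.1212 \cdot 10^{9}$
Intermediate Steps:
$\left(\frac{1}{24551 + 45549} + 28551\right) \left(\frac{1}{-43631 + 15867} + b\right) = \left(\frac{1}{24551 + 45549} + 28551\right) \left(\frac{1}{-43631 + 15867} - 39271\right) = \left(\frac{1}{70100} + 28551\right) \left(\frac{1}{-27764} - 39271\right) = \left(\frac{1}{70100} + 28551\right) \left(- \frac{1}{27764} - 39271\right) = \frac{2001425101}{70100} \left(- \frac{1090320045}{27764}\right) = - \frac{436438781237289909}{389251280}$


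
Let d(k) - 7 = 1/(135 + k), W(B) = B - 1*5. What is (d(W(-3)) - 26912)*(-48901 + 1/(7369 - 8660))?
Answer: 1698544223664/1291 ≈ 1.3157e+9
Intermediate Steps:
W(B) = -5 + B (W(B) = B - 5 = -5 + B)
d(k) = 7 + 1/(135 + k)
(d(W(-3)) - 26912)*(-48901 + 1/(7369 - 8660)) = ((946 + 7*(-5 - 3))/(135 + (-5 - 3)) - 26912)*(-48901 + 1/(7369 - 8660)) = ((946 + 7*(-8))/(135 - 8) - 26912)*(-48901 + 1/(-1291)) = ((946 - 56)/127 - 26912)*(-48901 - 1/1291) = ((1/127)*890 - 26912)*(-63131192/1291) = (890/127 - 26912)*(-63131192/1291) = -3416934/127*(-63131192/1291) = 1698544223664/1291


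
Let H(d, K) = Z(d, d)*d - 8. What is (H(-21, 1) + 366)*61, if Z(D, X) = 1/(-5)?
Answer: 110471/5 ≈ 22094.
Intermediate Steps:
Z(D, X) = -1/5
H(d, K) = -8 - d/5 (H(d, K) = -d/5 - 8 = -8 - d/5)
(H(-21, 1) + 366)*61 = ((-8 - 1/5*(-21)) + 366)*61 = ((-8 + 21/5) + 366)*61 = (-19/5 + 366)*61 = (1811/5)*61 = 110471/5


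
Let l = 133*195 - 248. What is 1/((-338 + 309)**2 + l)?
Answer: 1/26528 ≈ 3.7696e-5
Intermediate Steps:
l = 25687 (l = 25935 - 248 = 25687)
1/((-338 + 309)**2 + l) = 1/((-338 + 309)**2 + 25687) = 1/((-29)**2 + 25687) = 1/(841 + 25687) = 1/26528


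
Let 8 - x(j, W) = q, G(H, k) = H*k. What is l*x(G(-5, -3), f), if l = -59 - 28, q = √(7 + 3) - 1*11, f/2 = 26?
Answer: -1653 + 87*√10 ≈ -1377.9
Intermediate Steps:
f = 52 (f = 2*26 = 52)
q = -11 + √10 (q = √10 - 11 = -11 + √10 ≈ -7.8377)
x(j, W) = 19 - √10 (x(j, W) = 8 - (-11 + √10) = 8 + (11 - √10) = 19 - √10)
l = -87
l*x(G(-5, -3), f) = -87*(19 - √10) = -1653 + 87*√10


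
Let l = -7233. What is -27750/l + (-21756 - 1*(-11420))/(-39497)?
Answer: 390267346/95227267 ≈ 4.0983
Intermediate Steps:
-27750/l + (-21756 - 1*(-11420))/(-39497) = -27750/(-7233) + (-21756 - 1*(-11420))/(-39497) = -27750*(-1/7233) + (-21756 + 11420)*(-1/39497) = 9250/2411 - 10336*(-1/39497) = 9250/2411 + 10336/39497 = 390267346/95227267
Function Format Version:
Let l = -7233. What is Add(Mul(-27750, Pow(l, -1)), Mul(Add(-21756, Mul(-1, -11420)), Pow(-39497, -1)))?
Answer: Rational(390267346, 95227267) ≈ 4.0983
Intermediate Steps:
Add(Mul(-27750, Pow(l, -1)), Mul(Add(-21756, Mul(-1, -11420)), Pow(-39497, -1))) = Add(Mul(-27750, Pow(-7233, -1)), Mul(Add(-21756, Mul(-1, -11420)), Pow(-39497, -1))) = Add(Mul(-27750, Rational(-1, 7233)), Mul(Add(-21756, 11420), Rational(-1, 39497))) = Add(Rational(9250, 2411), Mul(-10336, Rational(-1, 39497))) = Add(Rational(9250, 2411), Rational(10336, 39497)) = Rational(390267346, 95227267)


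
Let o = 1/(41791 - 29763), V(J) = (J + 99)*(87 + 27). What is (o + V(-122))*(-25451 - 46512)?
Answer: 2269526995645/12028 ≈ 1.8869e+8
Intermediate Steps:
V(J) = 11286 + 114*J (V(J) = (99 + J)*114 = 11286 + 114*J)
o = 1/12028 ≈ 8.3139e-5
(o + V(-122))*(-25451 - 46512) = (1/12028 + (11286 + 114*(-122)))*(-25451 - 46512) = (1/12028 + (11286 - 13908))*(-71963) = (1/12028 - 2622)*(-71963) = -31537415/12028*(-71963) = 2269526995645/12028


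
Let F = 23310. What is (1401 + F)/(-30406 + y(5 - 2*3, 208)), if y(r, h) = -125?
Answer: -8237/10177 ≈ -0.80937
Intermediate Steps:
(1401 + F)/(-30406 + y(5 - 2*3, 208)) = (1401 + 23310)/(-30406 - 125) = 24711/(-30531) = 24711*(-1/30531) = -8237/10177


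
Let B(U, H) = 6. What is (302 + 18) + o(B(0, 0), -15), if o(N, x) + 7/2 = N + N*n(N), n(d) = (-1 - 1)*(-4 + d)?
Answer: 597/2 ≈ 298.50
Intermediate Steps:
n(d) = 8 - 2*d (n(d) = -2*(-4 + d) = 8 - 2*d)
o(N, x) = -7/2 + N + N*(8 - 2*N) (o(N, x) = -7/2 + (N + N*(8 - 2*N)) = -7/2 + N + N*(8 - 2*N))
(302 + 18) + o(B(0, 0), -15) = (302 + 18) + (-7/2 - 2*6**2 + 9*6) = 320 + (-7/2 - 2*36 + 54) = 320 + (-7/2 - 72 + 54) = 320 - 43/2 = 597/2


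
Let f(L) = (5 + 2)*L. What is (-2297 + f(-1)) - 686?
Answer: -2990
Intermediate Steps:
f(L) = 7*L
(-2297 + f(-1)) - 686 = (-2297 + 7*(-1)) - 686 = (-2297 - 7) - 686 = -2304 - 686 = -2990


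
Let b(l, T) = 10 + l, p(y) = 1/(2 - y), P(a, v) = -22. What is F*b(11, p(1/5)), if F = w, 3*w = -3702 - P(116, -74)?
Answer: -25760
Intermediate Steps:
w = -3680/3 (w = (-3702 - 1*(-22))/3 = (-3702 + 22)/3 = (⅓)*(-3680) = -3680/3 ≈ -1226.7)
F = -3680/3 ≈ -1226.7
F*b(11, p(1/5)) = -3680*(10 + 11)/3 = -3680/3*21 = -25760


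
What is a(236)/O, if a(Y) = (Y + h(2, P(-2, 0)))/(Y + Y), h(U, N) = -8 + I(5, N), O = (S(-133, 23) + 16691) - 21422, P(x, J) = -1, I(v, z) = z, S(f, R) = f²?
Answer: 227/6116176 ≈ 3.7115e-5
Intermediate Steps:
O = 12958 (O = ((-133)² + 16691) - 21422 = (17689 + 16691) - 21422 = 34380 - 21422 = 12958)
h(U, N) = -8 + N
a(Y) = (-9 + Y)/(2*Y) (a(Y) = (Y + (-8 - 1))/(Y + Y) = (Y - 9)/((2*Y)) = (-9 + Y)*(1/(2*Y)) = (-9 + Y)/(2*Y))
a(236)/O = ((½)*(-9 + 236)/236)/12958 = ((½)*(1/236)*227)*(1/12958) = (227/472)*(1/12958) = 227/6116176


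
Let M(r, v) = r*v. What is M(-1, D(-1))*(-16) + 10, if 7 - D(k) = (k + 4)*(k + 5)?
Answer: -70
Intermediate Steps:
D(k) = 7 - (4 + k)*(5 + k) (D(k) = 7 - (k + 4)*(k + 5) = 7 - (4 + k)*(5 + k))
M(-1, D(-1))*(-16) + 10 = -(-13 - 1*(-1)² - 9*(-1))*(-16) + 10 = -(-13 - 1*1 + 9)*(-16) + 10 = -(-13 - 1 + 9)*(-16) + 10 = -1*(-5)*(-16) + 10 = 5*(-16) + 10 = -80 + 10 = -70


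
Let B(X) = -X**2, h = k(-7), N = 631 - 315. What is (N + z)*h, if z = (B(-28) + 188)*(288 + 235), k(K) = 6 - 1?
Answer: -1556960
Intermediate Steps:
k(K) = 5
N = 316
h = 5
z = -311708 (z = (-1*(-28)**2 + 188)*(288 + 235) = (-1*784 + 188)*523 = (-784 + 188)*523 = -596*523 = -311708)
(N + z)*h = (316 - 311708)*5 = -311392*5 = -1556960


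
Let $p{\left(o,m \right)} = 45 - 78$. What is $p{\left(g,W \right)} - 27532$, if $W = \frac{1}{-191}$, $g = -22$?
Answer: $-27565$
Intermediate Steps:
$W = - \frac{1}{191} \approx -0.0052356$
$p{\left(o,m \right)} = -33$ ($p{\left(o,m \right)} = 45 - 78 = -33$)
$p{\left(g,W \right)} - 27532 = -33 - 27532 = -27565$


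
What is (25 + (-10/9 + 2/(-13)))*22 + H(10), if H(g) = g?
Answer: 62264/117 ≈ 532.17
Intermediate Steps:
(25 + (-10/9 + 2/(-13)))*22 + H(10) = (25 + (-10/9 + 2/(-13)))*22 + 10 = (25 + (-10*⅑ + 2*(-1/13)))*22 + 10 = (25 + (-10/9 - 2/13))*22 + 10 = (25 - 148/117)*22 + 10 = (2777/117)*22 + 10 = 61094/117 + 10 = 62264/117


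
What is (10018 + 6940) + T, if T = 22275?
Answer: 39233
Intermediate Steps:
(10018 + 6940) + T = (10018 + 6940) + 22275 = 16958 + 22275 = 39233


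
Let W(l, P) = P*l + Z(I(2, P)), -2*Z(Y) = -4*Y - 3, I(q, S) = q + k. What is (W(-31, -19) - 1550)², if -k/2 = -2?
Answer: 3591025/4 ≈ 8.9776e+5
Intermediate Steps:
k = 4 (k = -2*(-2) = 4)
I(q, S) = 4 + q (I(q, S) = q + 4 = 4 + q)
Z(Y) = 3/2 + 2*Y (Z(Y) = -(-4*Y - 3)/2 = -(-3 - 4*Y)/2 = 3/2 + 2*Y)
W(l, P) = 27/2 + P*l (W(l, P) = P*l + (3/2 + 2*(4 + 2)) = P*l + (3/2 + 2*6) = P*l + (3/2 + 12) = P*l + 27/2 = 27/2 + P*l)
(W(-31, -19) - 1550)² = ((27/2 - 19*(-31)) - 1550)² = ((27/2 + 589) - 1550)² = (1205/2 - 1550)² = (-1895/2)² = 3591025/4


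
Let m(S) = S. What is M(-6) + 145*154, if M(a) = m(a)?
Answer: 22324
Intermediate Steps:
M(a) = a
M(-6) + 145*154 = -6 + 145*154 = -6 + 22330 = 22324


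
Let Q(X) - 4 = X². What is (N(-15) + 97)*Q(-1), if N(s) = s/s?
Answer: 490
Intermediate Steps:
N(s) = 1
Q(X) = 4 + X²
(N(-15) + 97)*Q(-1) = (1 + 97)*(4 + (-1)²) = 98*(4 + 1) = 98*5 = 490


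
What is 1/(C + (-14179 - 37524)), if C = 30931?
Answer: -1/20772 ≈ -4.8142e-5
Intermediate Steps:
1/(C + (-14179 - 37524)) = 1/(30931 + (-14179 - 37524)) = 1/(30931 - 51703) = 1/(-20772) = -1/20772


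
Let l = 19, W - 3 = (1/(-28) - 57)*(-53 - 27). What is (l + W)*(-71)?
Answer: -2278674/7 ≈ -3.2553e+5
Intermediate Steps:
W = 31961/7 (W = 3 + (1/(-28) - 57)*(-53 - 27) = 3 + (-1/28 - 57)*(-80) = 3 - 1597/28*(-80) = 3 + 31940/7 = 31961/7 ≈ 4565.9)
(l + W)*(-71) = (19 + 31961/7)*(-71) = (32094/7)*(-71) = -2278674/7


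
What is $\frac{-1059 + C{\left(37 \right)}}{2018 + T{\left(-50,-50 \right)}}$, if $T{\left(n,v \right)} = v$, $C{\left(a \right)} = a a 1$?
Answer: $\frac{155}{984} \approx 0.15752$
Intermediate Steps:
$C{\left(a \right)} = a^{2}$ ($C{\left(a \right)} = a^{2} \cdot 1 = a^{2}$)
$\frac{-1059 + C{\left(37 \right)}}{2018 + T{\left(-50,-50 \right)}} = \frac{-1059 + 37^{2}}{2018 - 50} = \frac{-1059 + 1369}{1968} = 310 \cdot \frac{1}{1968} = \frac{155}{984}$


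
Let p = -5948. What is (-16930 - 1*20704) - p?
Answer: -31686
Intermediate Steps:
(-16930 - 1*20704) - p = (-16930 - 1*20704) - 1*(-5948) = (-16930 - 20704) + 5948 = -37634 + 5948 = -31686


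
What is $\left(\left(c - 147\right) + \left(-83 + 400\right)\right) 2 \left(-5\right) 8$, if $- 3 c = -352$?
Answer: $- \frac{68960}{3} \approx -22987.0$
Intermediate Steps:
$c = \frac{352}{3}$ ($c = \left(- \frac{1}{3}\right) \left(-352\right) = \frac{352}{3} \approx 117.33$)
$\left(\left(c - 147\right) + \left(-83 + 400\right)\right) 2 \left(-5\right) 8 = \left(\left(\frac{352}{3} - 147\right) + \left(-83 + 400\right)\right) 2 \left(-5\right) 8 = \left(- \frac{89}{3} + 317\right) \left(\left(-10\right) 8\right) = \frac{862}{3} \left(-80\right) = - \frac{68960}{3}$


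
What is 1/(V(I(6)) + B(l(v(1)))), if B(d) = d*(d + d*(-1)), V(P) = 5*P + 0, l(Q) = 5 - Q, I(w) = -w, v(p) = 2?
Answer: -1/30 ≈ -0.033333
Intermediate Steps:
V(P) = 5*P
B(d) = 0 (B(d) = d*(d - d) = d*0 = 0)
1/(V(I(6)) + B(l(v(1)))) = 1/(5*(-1*6) + 0) = 1/(5*(-6) + 0) = 1/(-30 + 0) = 1/(-30) = -1/30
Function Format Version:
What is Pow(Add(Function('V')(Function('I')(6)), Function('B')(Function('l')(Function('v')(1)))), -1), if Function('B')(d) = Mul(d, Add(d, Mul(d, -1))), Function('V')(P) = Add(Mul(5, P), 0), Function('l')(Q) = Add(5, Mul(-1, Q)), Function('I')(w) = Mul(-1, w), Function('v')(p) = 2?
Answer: Rational(-1, 30) ≈ -0.033333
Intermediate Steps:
Function('V')(P) = Mul(5, P)
Function('B')(d) = 0 (Function('B')(d) = Mul(d, Add(d, Mul(-1, d))) = Mul(d, 0) = 0)
Pow(Add(Function('V')(Function('I')(6)), Function('B')(Function('l')(Function('v')(1)))), -1) = Pow(Add(Mul(5, Mul(-1, 6)), 0), -1) = Pow(Add(Mul(5, -6), 0), -1) = Pow(Add(-30, 0), -1) = Pow(-30, -1) = Rational(-1, 30)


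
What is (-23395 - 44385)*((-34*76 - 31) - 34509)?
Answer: 2516264720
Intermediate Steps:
(-23395 - 44385)*((-34*76 - 31) - 34509) = -67780*((-2584 - 31) - 34509) = -67780*(-2615 - 34509) = -67780*(-37124) = 2516264720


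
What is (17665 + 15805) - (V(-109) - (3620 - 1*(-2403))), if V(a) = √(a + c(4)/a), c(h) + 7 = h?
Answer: 39493 - I*√1294702/109 ≈ 39493.0 - 10.439*I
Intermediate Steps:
c(h) = -7 + h
V(a) = √(a - 3/a) (V(a) = √(a + (-7 + 4)/a) = √(a - 3/a))
(17665 + 15805) - (V(-109) - (3620 - 1*(-2403))) = (17665 + 15805) - (√(-109 - 3/(-109)) - (3620 - 1*(-2403))) = 33470 - (√(-109 - 3*(-1/109)) - (3620 + 2403)) = 33470 - (√(-109 + 3/109) - 1*6023) = 33470 - (√(-11878/109) - 6023) = 33470 - (I*√1294702/109 - 6023) = 33470 - (-6023 + I*√1294702/109) = 33470 + (6023 - I*√1294702/109) = 39493 - I*√1294702/109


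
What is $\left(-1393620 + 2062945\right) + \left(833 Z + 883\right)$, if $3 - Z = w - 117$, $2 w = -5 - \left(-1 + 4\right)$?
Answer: $773500$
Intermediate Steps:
$w = -4$ ($w = \frac{-5 - \left(-1 + 4\right)}{2} = \frac{-5 - 3}{2} = \frac{1}{2} \left(-8\right) = -4$)
$Z = 124$ ($Z = 3 - \left(-4 - 117\right) = 3 - -121 = 3 + 121 = 124$)
$\left(-1393620 + 2062945\right) + \left(833 Z + 883\right) = \left(-1393620 + 2062945\right) + \left(833 \cdot 124 + 883\right) = 669325 + \left(103292 + 883\right) = 669325 + 104175 = 773500$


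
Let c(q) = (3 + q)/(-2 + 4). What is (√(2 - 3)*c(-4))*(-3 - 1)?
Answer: 2*I ≈ 2.0*I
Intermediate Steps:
c(q) = 3/2 + q/2 (c(q) = (3 + q)/2 = (3 + q)*(½) = 3/2 + q/2)
(√(2 - 3)*c(-4))*(-3 - 1) = (√(2 - 3)*(3/2 + (½)*(-4)))*(-3 - 1) = (√(-1)*(3/2 - 2))*(-4) = (I*(-½))*(-4) = -I/2*(-4) = 2*I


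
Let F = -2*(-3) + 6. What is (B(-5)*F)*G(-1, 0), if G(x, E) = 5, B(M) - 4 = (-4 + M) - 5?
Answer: -600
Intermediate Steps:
B(M) = -5 + M (B(M) = 4 + ((-4 + M) - 5) = 4 + (-9 + M) = -5 + M)
F = 12 (F = 6 + 6 = 12)
(B(-5)*F)*G(-1, 0) = ((-5 - 5)*12)*5 = -10*12*5 = -120*5 = -600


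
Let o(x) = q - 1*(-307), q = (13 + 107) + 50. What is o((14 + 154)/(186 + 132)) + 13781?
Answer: 14258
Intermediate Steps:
q = 170 (q = 120 + 50 = 170)
o(x) = 477 (o(x) = 170 - 1*(-307) = 170 + 307 = 477)
o((14 + 154)/(186 + 132)) + 13781 = 477 + 13781 = 14258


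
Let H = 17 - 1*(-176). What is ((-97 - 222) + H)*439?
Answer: -55314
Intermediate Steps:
H = 193 (H = 17 + 176 = 193)
((-97 - 222) + H)*439 = ((-97 - 222) + 193)*439 = (-319 + 193)*439 = -126*439 = -55314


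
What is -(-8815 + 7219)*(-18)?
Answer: -28728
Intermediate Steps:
-(-8815 + 7219)*(-18) = -(-1596)*(-18) = -1*28728 = -28728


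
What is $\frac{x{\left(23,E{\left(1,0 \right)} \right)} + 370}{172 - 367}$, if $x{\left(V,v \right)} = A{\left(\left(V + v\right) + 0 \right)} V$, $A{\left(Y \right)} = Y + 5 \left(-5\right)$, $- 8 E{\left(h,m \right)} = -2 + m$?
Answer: $- \frac{1319}{780} \approx -1.691$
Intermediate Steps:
$E{\left(h,m \right)} = \frac{1}{4} - \frac{m}{8}$ ($E{\left(h,m \right)} = - \frac{-2 + m}{8} = \frac{1}{4} - \frac{m}{8}$)
$A{\left(Y \right)} = -25 + Y$ ($A{\left(Y \right)} = Y - 25 = -25 + Y$)
$x{\left(V,v \right)} = V \left(-25 + V + v\right)$ ($x{\left(V,v \right)} = \left(-25 + \left(\left(V + v\right) + 0\right)\right) V = \left(-25 + \left(V + v\right)\right) V = \left(-25 + V + v\right) V = V \left(-25 + V + v\right)$)
$\frac{x{\left(23,E{\left(1,0 \right)} \right)} + 370}{172 - 367} = \frac{23 \left(-25 + 23 + \left(\frac{1}{4} - 0\right)\right) + 370}{172 - 367} = \frac{23 \left(-25 + 23 + \left(\frac{1}{4} + 0\right)\right) + 370}{-195} = \left(23 \left(-25 + 23 + \frac{1}{4}\right) + 370\right) \left(- \frac{1}{195}\right) = \left(23 \left(- \frac{7}{4}\right) + 370\right) \left(- \frac{1}{195}\right) = \left(- \frac{161}{4} + 370\right) \left(- \frac{1}{195}\right) = \frac{1319}{4} \left(- \frac{1}{195}\right) = - \frac{1319}{780}$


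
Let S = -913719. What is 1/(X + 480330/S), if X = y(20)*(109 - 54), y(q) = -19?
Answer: -304573/318438895 ≈ -0.00095646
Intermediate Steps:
X = -1045 (X = -19*(109 - 54) = -19*55 = -1045)
1/(X + 480330/S) = 1/(-1045 + 480330/(-913719)) = 1/(-1045 + 480330*(-1/913719)) = 1/(-1045 - 160110/304573) = 1/(-318438895/304573) = -304573/318438895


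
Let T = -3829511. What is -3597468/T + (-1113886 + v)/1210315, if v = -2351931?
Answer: -1274044977581/662130657995 ≈ -1.9242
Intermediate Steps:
-3597468/T + (-1113886 + v)/1210315 = -3597468/(-3829511) + (-1113886 - 2351931)/1210315 = -3597468*(-1/3829511) - 3465817*1/1210315 = 513924/547073 - 3465817/1210315 = -1274044977581/662130657995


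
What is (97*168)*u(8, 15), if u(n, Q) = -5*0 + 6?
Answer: 97776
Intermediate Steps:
u(n, Q) = 6 (u(n, Q) = 0 + 6 = 6)
(97*168)*u(8, 15) = (97*168)*6 = 16296*6 = 97776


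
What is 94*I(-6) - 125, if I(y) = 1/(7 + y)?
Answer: -31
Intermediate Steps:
94*I(-6) - 125 = 94/(7 - 6) - 125 = 94/1 - 125 = 94*1 - 125 = 94 - 125 = -31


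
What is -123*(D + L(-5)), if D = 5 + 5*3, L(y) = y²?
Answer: -5535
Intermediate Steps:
D = 20 (D = 5 + 15 = 20)
-123*(D + L(-5)) = -123*(20 + (-5)²) = -123*(20 + 25) = -123*45 = -5535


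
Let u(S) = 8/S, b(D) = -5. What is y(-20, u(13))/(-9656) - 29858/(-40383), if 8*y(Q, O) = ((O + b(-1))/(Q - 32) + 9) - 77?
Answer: 1561028273897/2108786045184 ≈ 0.74025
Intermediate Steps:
y(Q, O) = -17/2 + (-5 + O)/(8*(-32 + Q)) (y(Q, O) = (((O - 5)/(Q - 32) + 9) - 77)/8 = (((-5 + O)/(-32 + Q) + 9) - 77)/8 = ((9 + (-5 + O)/(-32 + Q)) - 77)/8 = (-68 + (-5 + O)/(-32 + Q))/8 = -17/2 + (-5 + O)/(8*(-32 + Q)))
y(-20, u(13))/(-9656) - 29858/(-40383) = ((2171 + 8/13 - 68*(-20))/(8*(-32 - 20)))/(-9656) - 29858/(-40383) = ((1/8)*(2171 + 8*(1/13) + 1360)/(-52))*(-1/9656) - 29858*(-1/40383) = ((1/8)*(-1/52)*(2171 + 8/13 + 1360))*(-1/9656) + 29858/40383 = ((1/8)*(-1/52)*(45911/13))*(-1/9656) + 29858/40383 = -45911/5408*(-1/9656) + 29858/40383 = 45911/52219648 + 29858/40383 = 1561028273897/2108786045184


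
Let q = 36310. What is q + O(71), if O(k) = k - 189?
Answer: 36192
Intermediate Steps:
O(k) = -189 + k
q + O(71) = 36310 + (-189 + 71) = 36310 - 118 = 36192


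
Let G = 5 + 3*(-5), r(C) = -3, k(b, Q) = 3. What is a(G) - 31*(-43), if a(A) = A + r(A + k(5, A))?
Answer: 1320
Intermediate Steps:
G = -10 (G = 5 - 15 = -10)
a(A) = -3 + A (a(A) = A - 3 = -3 + A)
a(G) - 31*(-43) = (-3 - 10) - 31*(-43) = -13 + 1333 = 1320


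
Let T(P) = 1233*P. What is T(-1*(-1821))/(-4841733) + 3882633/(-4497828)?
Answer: -3210846005177/2419698028436 ≈ -1.3270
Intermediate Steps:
T(-1*(-1821))/(-4841733) + 3882633/(-4497828) = (1233*(-1*(-1821)))/(-4841733) + 3882633/(-4497828) = (1233*1821)*(-1/4841733) + 3882633*(-1/4497828) = 2245293*(-1/4841733) - 1294211/1499276 = -748431/1613911 - 1294211/1499276 = -3210846005177/2419698028436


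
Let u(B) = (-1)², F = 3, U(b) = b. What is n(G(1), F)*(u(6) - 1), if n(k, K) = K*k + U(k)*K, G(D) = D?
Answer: 0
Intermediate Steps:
u(B) = 1
n(k, K) = 2*K*k (n(k, K) = K*k + k*K = K*k + K*k = 2*K*k)
n(G(1), F)*(u(6) - 1) = (2*3*1)*(1 - 1) = 6*0 = 0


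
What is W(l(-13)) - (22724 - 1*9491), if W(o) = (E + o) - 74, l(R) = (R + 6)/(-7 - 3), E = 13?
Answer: -132933/10 ≈ -13293.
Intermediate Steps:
l(R) = -3/5 - R/10 (l(R) = (6 + R)/(-10) = (6 + R)*(-1/10) = -3/5 - R/10)
W(o) = -61 + o (W(o) = (13 + o) - 74 = -61 + o)
W(l(-13)) - (22724 - 1*9491) = (-61 + (-3/5 - 1/10*(-13))) - (22724 - 1*9491) = (-61 + (-3/5 + 13/10)) - (22724 - 9491) = (-61 + 7/10) - 1*13233 = -603/10 - 13233 = -132933/10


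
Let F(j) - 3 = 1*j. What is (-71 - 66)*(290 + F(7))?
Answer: -41100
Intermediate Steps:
F(j) = 3 + j (F(j) = 3 + 1*j = 3 + j)
(-71 - 66)*(290 + F(7)) = (-71 - 66)*(290 + (3 + 7)) = -137*(290 + 10) = -137*300 = -41100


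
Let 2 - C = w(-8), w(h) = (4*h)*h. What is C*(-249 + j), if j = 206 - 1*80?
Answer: 31242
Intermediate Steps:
w(h) = 4*h**2
C = -254 (C = 2 - 4*(-8)**2 = 2 - 4*64 = 2 - 1*256 = 2 - 256 = -254)
j = 126 (j = 206 - 80 = 126)
C*(-249 + j) = -254*(-249 + 126) = -254*(-123) = 31242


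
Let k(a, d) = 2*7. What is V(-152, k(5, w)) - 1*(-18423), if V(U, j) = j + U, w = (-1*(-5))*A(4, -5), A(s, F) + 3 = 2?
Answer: 18285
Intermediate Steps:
A(s, F) = -1 (A(s, F) = -3 + 2 = -1)
w = -5 (w = -1*(-5)*(-1) = 5*(-1) = -5)
k(a, d) = 14
V(U, j) = U + j
V(-152, k(5, w)) - 1*(-18423) = (-152 + 14) - 1*(-18423) = -138 + 18423 = 18285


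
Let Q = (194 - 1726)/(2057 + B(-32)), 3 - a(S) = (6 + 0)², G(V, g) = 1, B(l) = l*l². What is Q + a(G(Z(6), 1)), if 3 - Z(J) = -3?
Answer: -1011931/30711 ≈ -32.950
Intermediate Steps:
B(l) = l³
Z(J) = 6 (Z(J) = 3 - 1*(-3) = 3 + 3 = 6)
a(S) = -33 (a(S) = 3 - (6 + 0)² = 3 - 1*6² = 3 - 1*36 = 3 - 36 = -33)
Q = 1532/30711 (Q = (194 - 1726)/(2057 + (-32)³) = -1532/(2057 - 32768) = -1532/(-30711) = -1532*(-1/30711) = 1532/30711 ≈ 0.049884)
Q + a(G(Z(6), 1)) = 1532/30711 - 33 = -1011931/30711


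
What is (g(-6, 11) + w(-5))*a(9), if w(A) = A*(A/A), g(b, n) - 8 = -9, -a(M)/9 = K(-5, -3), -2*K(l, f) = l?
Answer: 135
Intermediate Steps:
K(l, f) = -l/2
a(M) = -45/2 (a(M) = -(-9)*(-5)/2 = -9*5/2 = -45/2)
g(b, n) = -1 (g(b, n) = 8 - 9 = -1)
w(A) = A (w(A) = A*1 = A)
(g(-6, 11) + w(-5))*a(9) = (-1 - 5)*(-45/2) = -6*(-45/2) = 135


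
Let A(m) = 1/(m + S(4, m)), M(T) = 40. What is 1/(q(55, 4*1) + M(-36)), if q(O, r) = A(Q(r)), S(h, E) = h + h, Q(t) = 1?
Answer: 9/361 ≈ 0.024931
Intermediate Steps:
S(h, E) = 2*h
A(m) = 1/(8 + m) (A(m) = 1/(m + 2*4) = 1/(m + 8) = 1/(8 + m))
q(O, r) = ⅑ (q(O, r) = 1/(8 + 1) = 1/9 = ⅑)
1/(q(55, 4*1) + M(-36)) = 1/(⅑ + 40) = 1/(361/9) = 9/361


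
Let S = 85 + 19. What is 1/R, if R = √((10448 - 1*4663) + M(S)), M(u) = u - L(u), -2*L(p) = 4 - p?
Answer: √5839/5839 ≈ 0.013087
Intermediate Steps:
L(p) = -2 + p/2 (L(p) = -(4 - p)/2 = -2 + p/2)
S = 104
M(u) = 2 + u/2 (M(u) = u - (-2 + u/2) = u + (2 - u/2) = 2 + u/2)
R = √5839 (R = √((10448 - 1*4663) + (2 + (½)*104)) = √((10448 - 4663) + (2 + 52)) = √(5785 + 54) = √5839 ≈ 76.413)
1/R = 1/(√5839) = √5839/5839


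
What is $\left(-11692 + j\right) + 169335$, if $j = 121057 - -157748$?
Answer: $436448$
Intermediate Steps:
$j = 278805$ ($j = 121057 + 157748 = 278805$)
$\left(-11692 + j\right) + 169335 = \left(-11692 + 278805\right) + 169335 = 267113 + 169335 = 436448$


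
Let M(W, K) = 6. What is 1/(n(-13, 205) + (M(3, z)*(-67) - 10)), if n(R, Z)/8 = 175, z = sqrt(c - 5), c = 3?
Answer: 1/988 ≈ 0.0010121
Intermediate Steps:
z = I*sqrt(2) (z = sqrt(3 - 5) = sqrt(-2) = I*sqrt(2) ≈ 1.4142*I)
n(R, Z) = 1400 (n(R, Z) = 8*175 = 1400)
1/(n(-13, 205) + (M(3, z)*(-67) - 10)) = 1/(1400 + (6*(-67) - 10)) = 1/(1400 + (-402 - 10)) = 1/(1400 - 412) = 1/988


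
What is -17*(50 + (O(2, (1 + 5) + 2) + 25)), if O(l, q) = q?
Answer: -1411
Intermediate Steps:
-17*(50 + (O(2, (1 + 5) + 2) + 25)) = -17*(50 + (((1 + 5) + 2) + 25)) = -17*(50 + ((6 + 2) + 25)) = -17*(50 + (8 + 25)) = -17*(50 + 33) = -17*83 = -1411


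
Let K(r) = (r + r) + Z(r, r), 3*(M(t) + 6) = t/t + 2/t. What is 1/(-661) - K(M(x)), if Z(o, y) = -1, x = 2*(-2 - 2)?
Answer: 16523/1322 ≈ 12.498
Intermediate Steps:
x = -8 (x = 2*(-4) = -8)
M(t) = -17/3 + 2/(3*t) (M(t) = -6 + (t/t + 2/t)/3 = -6 + (1 + 2/t)/3 = -6 + (⅓ + 2/(3*t)) = -17/3 + 2/(3*t))
K(r) = -1 + 2*r (K(r) = (r + r) - 1 = 2*r - 1 = -1 + 2*r)
1/(-661) - K(M(x)) = 1/(-661) - (-1 + 2*((⅓)*(2 - 17*(-8))/(-8))) = -1/661 - (-1 + 2*((⅓)*(-⅛)*(2 + 136))) = -1/661 - (-1 + 2*((⅓)*(-⅛)*138)) = -1/661 - (-1 + 2*(-23/4)) = -1/661 - (-1 - 23/2) = -1/661 - 1*(-25/2) = -1/661 + 25/2 = 16523/1322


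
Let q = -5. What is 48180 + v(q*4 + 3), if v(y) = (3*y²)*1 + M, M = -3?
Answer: 49044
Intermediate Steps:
v(y) = -3 + 3*y² (v(y) = (3*y²)*1 - 3 = 3*y² - 3 = -3 + 3*y²)
48180 + v(q*4 + 3) = 48180 + (-3 + 3*(-5*4 + 3)²) = 48180 + (-3 + 3*(-20 + 3)²) = 48180 + (-3 + 3*(-17)²) = 48180 + (-3 + 3*289) = 48180 + (-3 + 867) = 48180 + 864 = 49044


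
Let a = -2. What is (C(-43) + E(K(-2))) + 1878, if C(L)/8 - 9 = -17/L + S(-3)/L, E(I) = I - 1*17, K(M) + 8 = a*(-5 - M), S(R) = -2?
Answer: 83185/43 ≈ 1934.5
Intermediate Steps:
K(M) = 2 + 2*M (K(M) = -8 - 2*(-5 - M) = -8 + (10 + 2*M) = 2 + 2*M)
E(I) = -17 + I (E(I) = I - 17 = -17 + I)
C(L) = 72 - 152/L (C(L) = 72 + 8*(-17/L - 2/L) = 72 + 8*(-19/L) = 72 - 152/L)
(C(-43) + E(K(-2))) + 1878 = ((72 - 152/(-43)) + (-17 + (2 + 2*(-2)))) + 1878 = ((72 - 152*(-1/43)) + (-17 + (2 - 4))) + 1878 = ((72 + 152/43) + (-17 - 2)) + 1878 = (3248/43 - 19) + 1878 = 2431/43 + 1878 = 83185/43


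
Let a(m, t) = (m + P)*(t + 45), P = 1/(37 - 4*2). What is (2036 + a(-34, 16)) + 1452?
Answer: 41067/29 ≈ 1416.1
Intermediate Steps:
P = 1/29 (P = 1/(37 - 8) = 1/29 ≈ 0.034483)
a(m, t) = (45 + t)*(1/29 + m) (a(m, t) = (m + 1/29)*(t + 45) = (1/29 + m)*(45 + t) = (45 + t)*(1/29 + m))
(2036 + a(-34, 16)) + 1452 = (2036 + (45/29 + 45*(-34) + (1/29)*16 - 34*16)) + 1452 = (2036 + (45/29 - 1530 + 16/29 - 544)) + 1452 = (2036 - 60085/29) + 1452 = -1041/29 + 1452 = 41067/29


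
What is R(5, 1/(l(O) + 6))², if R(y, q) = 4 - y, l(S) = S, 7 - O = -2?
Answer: 1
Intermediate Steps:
O = 9 (O = 7 - 1*(-2) = 7 + 2 = 9)
R(5, 1/(l(O) + 6))² = (4 - 1*5)² = (4 - 5)² = (-1)² = 1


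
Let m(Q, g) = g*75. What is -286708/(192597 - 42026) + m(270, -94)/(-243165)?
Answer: -4577055018/2440906481 ≈ -1.8751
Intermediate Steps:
m(Q, g) = 75*g
-286708/(192597 - 42026) + m(270, -94)/(-243165) = -286708/(192597 - 42026) + (75*(-94))/(-243165) = -286708/150571 - 7050*(-1/243165) = -286708*1/150571 + 470/16211 = -286708/150571 + 470/16211 = -4577055018/2440906481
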